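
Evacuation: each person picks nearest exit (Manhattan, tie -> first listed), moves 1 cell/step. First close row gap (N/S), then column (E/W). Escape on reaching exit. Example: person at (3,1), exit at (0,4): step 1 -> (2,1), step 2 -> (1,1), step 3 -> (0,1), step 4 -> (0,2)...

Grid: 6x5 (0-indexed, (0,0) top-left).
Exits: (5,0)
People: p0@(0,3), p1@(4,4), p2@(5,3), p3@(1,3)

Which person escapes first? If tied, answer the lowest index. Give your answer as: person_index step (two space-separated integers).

Step 1: p0:(0,3)->(1,3) | p1:(4,4)->(5,4) | p2:(5,3)->(5,2) | p3:(1,3)->(2,3)
Step 2: p0:(1,3)->(2,3) | p1:(5,4)->(5,3) | p2:(5,2)->(5,1) | p3:(2,3)->(3,3)
Step 3: p0:(2,3)->(3,3) | p1:(5,3)->(5,2) | p2:(5,1)->(5,0)->EXIT | p3:(3,3)->(4,3)
Step 4: p0:(3,3)->(4,3) | p1:(5,2)->(5,1) | p2:escaped | p3:(4,3)->(5,3)
Step 5: p0:(4,3)->(5,3) | p1:(5,1)->(5,0)->EXIT | p2:escaped | p3:(5,3)->(5,2)
Step 6: p0:(5,3)->(5,2) | p1:escaped | p2:escaped | p3:(5,2)->(5,1)
Step 7: p0:(5,2)->(5,1) | p1:escaped | p2:escaped | p3:(5,1)->(5,0)->EXIT
Step 8: p0:(5,1)->(5,0)->EXIT | p1:escaped | p2:escaped | p3:escaped
Exit steps: [8, 5, 3, 7]
First to escape: p2 at step 3

Answer: 2 3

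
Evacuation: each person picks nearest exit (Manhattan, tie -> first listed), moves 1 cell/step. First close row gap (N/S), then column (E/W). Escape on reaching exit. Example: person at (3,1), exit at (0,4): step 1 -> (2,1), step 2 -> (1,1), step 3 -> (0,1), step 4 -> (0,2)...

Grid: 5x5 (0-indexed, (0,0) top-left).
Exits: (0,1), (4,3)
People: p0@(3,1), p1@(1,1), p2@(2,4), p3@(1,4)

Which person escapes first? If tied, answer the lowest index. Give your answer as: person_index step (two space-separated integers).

Step 1: p0:(3,1)->(2,1) | p1:(1,1)->(0,1)->EXIT | p2:(2,4)->(3,4) | p3:(1,4)->(0,4)
Step 2: p0:(2,1)->(1,1) | p1:escaped | p2:(3,4)->(4,4) | p3:(0,4)->(0,3)
Step 3: p0:(1,1)->(0,1)->EXIT | p1:escaped | p2:(4,4)->(4,3)->EXIT | p3:(0,3)->(0,2)
Step 4: p0:escaped | p1:escaped | p2:escaped | p3:(0,2)->(0,1)->EXIT
Exit steps: [3, 1, 3, 4]
First to escape: p1 at step 1

Answer: 1 1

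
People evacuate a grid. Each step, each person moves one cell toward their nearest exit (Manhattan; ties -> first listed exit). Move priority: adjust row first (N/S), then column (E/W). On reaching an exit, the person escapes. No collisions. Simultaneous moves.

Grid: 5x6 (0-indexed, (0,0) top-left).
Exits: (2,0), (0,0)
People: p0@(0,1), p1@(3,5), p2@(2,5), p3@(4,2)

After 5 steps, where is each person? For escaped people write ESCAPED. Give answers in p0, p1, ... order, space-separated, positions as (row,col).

Step 1: p0:(0,1)->(0,0)->EXIT | p1:(3,5)->(2,5) | p2:(2,5)->(2,4) | p3:(4,2)->(3,2)
Step 2: p0:escaped | p1:(2,5)->(2,4) | p2:(2,4)->(2,3) | p3:(3,2)->(2,2)
Step 3: p0:escaped | p1:(2,4)->(2,3) | p2:(2,3)->(2,2) | p3:(2,2)->(2,1)
Step 4: p0:escaped | p1:(2,3)->(2,2) | p2:(2,2)->(2,1) | p3:(2,1)->(2,0)->EXIT
Step 5: p0:escaped | p1:(2,2)->(2,1) | p2:(2,1)->(2,0)->EXIT | p3:escaped

ESCAPED (2,1) ESCAPED ESCAPED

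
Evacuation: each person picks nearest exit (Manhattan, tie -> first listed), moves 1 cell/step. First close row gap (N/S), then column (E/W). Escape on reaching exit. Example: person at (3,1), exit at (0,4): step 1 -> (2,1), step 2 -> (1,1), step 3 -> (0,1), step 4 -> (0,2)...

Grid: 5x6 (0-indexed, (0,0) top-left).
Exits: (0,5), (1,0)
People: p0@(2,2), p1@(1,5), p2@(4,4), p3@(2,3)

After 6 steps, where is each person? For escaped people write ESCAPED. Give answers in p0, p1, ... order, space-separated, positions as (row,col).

Step 1: p0:(2,2)->(1,2) | p1:(1,5)->(0,5)->EXIT | p2:(4,4)->(3,4) | p3:(2,3)->(1,3)
Step 2: p0:(1,2)->(1,1) | p1:escaped | p2:(3,4)->(2,4) | p3:(1,3)->(0,3)
Step 3: p0:(1,1)->(1,0)->EXIT | p1:escaped | p2:(2,4)->(1,4) | p3:(0,3)->(0,4)
Step 4: p0:escaped | p1:escaped | p2:(1,4)->(0,4) | p3:(0,4)->(0,5)->EXIT
Step 5: p0:escaped | p1:escaped | p2:(0,4)->(0,5)->EXIT | p3:escaped

ESCAPED ESCAPED ESCAPED ESCAPED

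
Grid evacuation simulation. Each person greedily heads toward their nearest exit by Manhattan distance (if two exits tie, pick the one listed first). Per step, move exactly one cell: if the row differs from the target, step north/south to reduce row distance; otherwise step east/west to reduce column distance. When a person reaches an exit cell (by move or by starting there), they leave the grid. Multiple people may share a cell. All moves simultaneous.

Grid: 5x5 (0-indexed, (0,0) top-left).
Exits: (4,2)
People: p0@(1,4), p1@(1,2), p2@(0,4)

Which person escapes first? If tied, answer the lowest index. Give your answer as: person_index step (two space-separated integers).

Step 1: p0:(1,4)->(2,4) | p1:(1,2)->(2,2) | p2:(0,4)->(1,4)
Step 2: p0:(2,4)->(3,4) | p1:(2,2)->(3,2) | p2:(1,4)->(2,4)
Step 3: p0:(3,4)->(4,4) | p1:(3,2)->(4,2)->EXIT | p2:(2,4)->(3,4)
Step 4: p0:(4,4)->(4,3) | p1:escaped | p2:(3,4)->(4,4)
Step 5: p0:(4,3)->(4,2)->EXIT | p1:escaped | p2:(4,4)->(4,3)
Step 6: p0:escaped | p1:escaped | p2:(4,3)->(4,2)->EXIT
Exit steps: [5, 3, 6]
First to escape: p1 at step 3

Answer: 1 3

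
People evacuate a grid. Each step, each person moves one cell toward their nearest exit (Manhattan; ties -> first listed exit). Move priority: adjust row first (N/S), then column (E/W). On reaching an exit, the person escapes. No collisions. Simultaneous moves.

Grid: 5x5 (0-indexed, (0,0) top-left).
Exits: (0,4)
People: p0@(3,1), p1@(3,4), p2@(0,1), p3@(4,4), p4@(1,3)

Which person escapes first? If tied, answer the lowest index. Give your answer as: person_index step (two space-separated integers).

Step 1: p0:(3,1)->(2,1) | p1:(3,4)->(2,4) | p2:(0,1)->(0,2) | p3:(4,4)->(3,4) | p4:(1,3)->(0,3)
Step 2: p0:(2,1)->(1,1) | p1:(2,4)->(1,4) | p2:(0,2)->(0,3) | p3:(3,4)->(2,4) | p4:(0,3)->(0,4)->EXIT
Step 3: p0:(1,1)->(0,1) | p1:(1,4)->(0,4)->EXIT | p2:(0,3)->(0,4)->EXIT | p3:(2,4)->(1,4) | p4:escaped
Step 4: p0:(0,1)->(0,2) | p1:escaped | p2:escaped | p3:(1,4)->(0,4)->EXIT | p4:escaped
Step 5: p0:(0,2)->(0,3) | p1:escaped | p2:escaped | p3:escaped | p4:escaped
Step 6: p0:(0,3)->(0,4)->EXIT | p1:escaped | p2:escaped | p3:escaped | p4:escaped
Exit steps: [6, 3, 3, 4, 2]
First to escape: p4 at step 2

Answer: 4 2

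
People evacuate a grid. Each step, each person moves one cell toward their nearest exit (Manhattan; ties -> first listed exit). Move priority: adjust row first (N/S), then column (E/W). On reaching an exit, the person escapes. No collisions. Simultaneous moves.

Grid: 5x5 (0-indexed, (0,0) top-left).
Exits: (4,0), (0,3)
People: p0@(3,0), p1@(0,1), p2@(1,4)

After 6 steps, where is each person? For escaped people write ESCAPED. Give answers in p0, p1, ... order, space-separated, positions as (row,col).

Step 1: p0:(3,0)->(4,0)->EXIT | p1:(0,1)->(0,2) | p2:(1,4)->(0,4)
Step 2: p0:escaped | p1:(0,2)->(0,3)->EXIT | p2:(0,4)->(0,3)->EXIT

ESCAPED ESCAPED ESCAPED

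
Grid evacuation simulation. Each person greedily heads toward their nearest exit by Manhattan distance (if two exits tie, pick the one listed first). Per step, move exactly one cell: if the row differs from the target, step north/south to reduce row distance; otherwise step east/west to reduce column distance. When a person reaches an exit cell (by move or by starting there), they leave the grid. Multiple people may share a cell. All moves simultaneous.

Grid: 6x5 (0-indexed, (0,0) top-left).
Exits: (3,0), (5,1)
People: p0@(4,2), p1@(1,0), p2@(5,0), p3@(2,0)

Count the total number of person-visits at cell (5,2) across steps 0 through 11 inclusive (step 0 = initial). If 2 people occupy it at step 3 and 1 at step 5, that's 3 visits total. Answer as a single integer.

Answer: 1

Derivation:
Step 0: p0@(4,2) p1@(1,0) p2@(5,0) p3@(2,0) -> at (5,2): 0 [-], cum=0
Step 1: p0@(5,2) p1@(2,0) p2@ESC p3@ESC -> at (5,2): 1 [p0], cum=1
Step 2: p0@ESC p1@ESC p2@ESC p3@ESC -> at (5,2): 0 [-], cum=1
Total visits = 1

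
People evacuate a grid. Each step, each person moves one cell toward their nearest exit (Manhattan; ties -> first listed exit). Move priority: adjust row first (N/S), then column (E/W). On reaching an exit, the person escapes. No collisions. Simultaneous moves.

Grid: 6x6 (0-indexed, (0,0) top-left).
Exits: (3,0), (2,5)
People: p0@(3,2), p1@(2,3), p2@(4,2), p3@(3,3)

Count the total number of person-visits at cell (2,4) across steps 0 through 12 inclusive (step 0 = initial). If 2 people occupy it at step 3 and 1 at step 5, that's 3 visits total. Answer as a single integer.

Answer: 1

Derivation:
Step 0: p0@(3,2) p1@(2,3) p2@(4,2) p3@(3,3) -> at (2,4): 0 [-], cum=0
Step 1: p0@(3,1) p1@(2,4) p2@(3,2) p3@(3,2) -> at (2,4): 1 [p1], cum=1
Step 2: p0@ESC p1@ESC p2@(3,1) p3@(3,1) -> at (2,4): 0 [-], cum=1
Step 3: p0@ESC p1@ESC p2@ESC p3@ESC -> at (2,4): 0 [-], cum=1
Total visits = 1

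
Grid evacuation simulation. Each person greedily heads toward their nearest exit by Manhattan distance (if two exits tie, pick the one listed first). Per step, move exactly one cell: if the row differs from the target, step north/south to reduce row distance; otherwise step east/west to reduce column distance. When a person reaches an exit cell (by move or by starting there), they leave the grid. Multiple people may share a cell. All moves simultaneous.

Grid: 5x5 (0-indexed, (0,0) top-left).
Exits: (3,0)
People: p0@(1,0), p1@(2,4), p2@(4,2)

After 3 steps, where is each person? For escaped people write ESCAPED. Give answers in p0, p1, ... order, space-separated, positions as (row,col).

Step 1: p0:(1,0)->(2,0) | p1:(2,4)->(3,4) | p2:(4,2)->(3,2)
Step 2: p0:(2,0)->(3,0)->EXIT | p1:(3,4)->(3,3) | p2:(3,2)->(3,1)
Step 3: p0:escaped | p1:(3,3)->(3,2) | p2:(3,1)->(3,0)->EXIT

ESCAPED (3,2) ESCAPED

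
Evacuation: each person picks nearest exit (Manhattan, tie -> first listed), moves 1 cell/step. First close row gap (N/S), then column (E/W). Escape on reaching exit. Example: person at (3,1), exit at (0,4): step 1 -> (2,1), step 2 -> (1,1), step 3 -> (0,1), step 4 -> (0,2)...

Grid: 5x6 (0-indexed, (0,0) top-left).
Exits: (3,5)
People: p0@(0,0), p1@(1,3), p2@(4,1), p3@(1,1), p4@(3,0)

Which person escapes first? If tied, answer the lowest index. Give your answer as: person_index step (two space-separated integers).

Step 1: p0:(0,0)->(1,0) | p1:(1,3)->(2,3) | p2:(4,1)->(3,1) | p3:(1,1)->(2,1) | p4:(3,0)->(3,1)
Step 2: p0:(1,0)->(2,0) | p1:(2,3)->(3,3) | p2:(3,1)->(3,2) | p3:(2,1)->(3,1) | p4:(3,1)->(3,2)
Step 3: p0:(2,0)->(3,0) | p1:(3,3)->(3,4) | p2:(3,2)->(3,3) | p3:(3,1)->(3,2) | p4:(3,2)->(3,3)
Step 4: p0:(3,0)->(3,1) | p1:(3,4)->(3,5)->EXIT | p2:(3,3)->(3,4) | p3:(3,2)->(3,3) | p4:(3,3)->(3,4)
Step 5: p0:(3,1)->(3,2) | p1:escaped | p2:(3,4)->(3,5)->EXIT | p3:(3,3)->(3,4) | p4:(3,4)->(3,5)->EXIT
Step 6: p0:(3,2)->(3,3) | p1:escaped | p2:escaped | p3:(3,4)->(3,5)->EXIT | p4:escaped
Step 7: p0:(3,3)->(3,4) | p1:escaped | p2:escaped | p3:escaped | p4:escaped
Step 8: p0:(3,4)->(3,5)->EXIT | p1:escaped | p2:escaped | p3:escaped | p4:escaped
Exit steps: [8, 4, 5, 6, 5]
First to escape: p1 at step 4

Answer: 1 4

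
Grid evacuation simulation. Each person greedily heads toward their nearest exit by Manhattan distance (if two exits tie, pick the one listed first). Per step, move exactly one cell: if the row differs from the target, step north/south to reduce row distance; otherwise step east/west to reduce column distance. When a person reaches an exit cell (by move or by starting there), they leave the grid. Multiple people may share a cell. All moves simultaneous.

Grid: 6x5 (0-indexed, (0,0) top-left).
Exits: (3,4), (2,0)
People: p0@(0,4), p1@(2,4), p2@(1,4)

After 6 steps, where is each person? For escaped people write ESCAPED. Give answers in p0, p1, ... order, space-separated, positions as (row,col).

Step 1: p0:(0,4)->(1,4) | p1:(2,4)->(3,4)->EXIT | p2:(1,4)->(2,4)
Step 2: p0:(1,4)->(2,4) | p1:escaped | p2:(2,4)->(3,4)->EXIT
Step 3: p0:(2,4)->(3,4)->EXIT | p1:escaped | p2:escaped

ESCAPED ESCAPED ESCAPED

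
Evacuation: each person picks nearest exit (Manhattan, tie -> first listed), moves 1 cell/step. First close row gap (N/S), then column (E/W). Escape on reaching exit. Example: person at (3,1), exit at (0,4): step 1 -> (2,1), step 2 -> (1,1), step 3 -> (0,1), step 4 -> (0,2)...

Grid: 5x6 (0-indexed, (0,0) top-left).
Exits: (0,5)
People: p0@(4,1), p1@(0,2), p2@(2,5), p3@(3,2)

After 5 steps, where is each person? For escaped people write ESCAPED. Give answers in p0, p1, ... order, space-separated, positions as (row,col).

Step 1: p0:(4,1)->(3,1) | p1:(0,2)->(0,3) | p2:(2,5)->(1,5) | p3:(3,2)->(2,2)
Step 2: p0:(3,1)->(2,1) | p1:(0,3)->(0,4) | p2:(1,5)->(0,5)->EXIT | p3:(2,2)->(1,2)
Step 3: p0:(2,1)->(1,1) | p1:(0,4)->(0,5)->EXIT | p2:escaped | p3:(1,2)->(0,2)
Step 4: p0:(1,1)->(0,1) | p1:escaped | p2:escaped | p3:(0,2)->(0,3)
Step 5: p0:(0,1)->(0,2) | p1:escaped | p2:escaped | p3:(0,3)->(0,4)

(0,2) ESCAPED ESCAPED (0,4)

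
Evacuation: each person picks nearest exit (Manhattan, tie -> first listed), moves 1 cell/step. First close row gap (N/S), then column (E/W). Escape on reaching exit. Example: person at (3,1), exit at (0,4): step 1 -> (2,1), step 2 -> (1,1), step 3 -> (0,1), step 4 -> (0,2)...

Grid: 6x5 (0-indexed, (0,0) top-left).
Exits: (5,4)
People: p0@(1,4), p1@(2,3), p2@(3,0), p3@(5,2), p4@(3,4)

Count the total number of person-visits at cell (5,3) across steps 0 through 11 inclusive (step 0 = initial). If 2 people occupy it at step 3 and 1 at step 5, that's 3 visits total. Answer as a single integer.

Step 0: p0@(1,4) p1@(2,3) p2@(3,0) p3@(5,2) p4@(3,4) -> at (5,3): 0 [-], cum=0
Step 1: p0@(2,4) p1@(3,3) p2@(4,0) p3@(5,3) p4@(4,4) -> at (5,3): 1 [p3], cum=1
Step 2: p0@(3,4) p1@(4,3) p2@(5,0) p3@ESC p4@ESC -> at (5,3): 0 [-], cum=1
Step 3: p0@(4,4) p1@(5,3) p2@(5,1) p3@ESC p4@ESC -> at (5,3): 1 [p1], cum=2
Step 4: p0@ESC p1@ESC p2@(5,2) p3@ESC p4@ESC -> at (5,3): 0 [-], cum=2
Step 5: p0@ESC p1@ESC p2@(5,3) p3@ESC p4@ESC -> at (5,3): 1 [p2], cum=3
Step 6: p0@ESC p1@ESC p2@ESC p3@ESC p4@ESC -> at (5,3): 0 [-], cum=3
Total visits = 3

Answer: 3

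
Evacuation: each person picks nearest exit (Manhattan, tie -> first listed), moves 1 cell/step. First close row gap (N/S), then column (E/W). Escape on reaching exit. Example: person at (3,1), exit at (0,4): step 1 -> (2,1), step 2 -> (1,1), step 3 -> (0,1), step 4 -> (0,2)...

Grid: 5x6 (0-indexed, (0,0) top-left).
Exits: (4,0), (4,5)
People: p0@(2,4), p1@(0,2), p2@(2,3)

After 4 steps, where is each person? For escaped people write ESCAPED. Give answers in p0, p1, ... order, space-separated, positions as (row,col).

Step 1: p0:(2,4)->(3,4) | p1:(0,2)->(1,2) | p2:(2,3)->(3,3)
Step 2: p0:(3,4)->(4,4) | p1:(1,2)->(2,2) | p2:(3,3)->(4,3)
Step 3: p0:(4,4)->(4,5)->EXIT | p1:(2,2)->(3,2) | p2:(4,3)->(4,4)
Step 4: p0:escaped | p1:(3,2)->(4,2) | p2:(4,4)->(4,5)->EXIT

ESCAPED (4,2) ESCAPED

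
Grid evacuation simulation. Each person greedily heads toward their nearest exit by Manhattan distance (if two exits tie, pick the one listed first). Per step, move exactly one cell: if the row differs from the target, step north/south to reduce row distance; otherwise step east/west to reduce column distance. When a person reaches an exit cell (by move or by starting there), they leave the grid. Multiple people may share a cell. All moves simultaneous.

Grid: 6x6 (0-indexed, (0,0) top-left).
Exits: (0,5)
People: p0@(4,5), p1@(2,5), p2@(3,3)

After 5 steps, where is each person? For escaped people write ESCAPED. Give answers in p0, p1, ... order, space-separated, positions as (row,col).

Step 1: p0:(4,5)->(3,5) | p1:(2,5)->(1,5) | p2:(3,3)->(2,3)
Step 2: p0:(3,5)->(2,5) | p1:(1,5)->(0,5)->EXIT | p2:(2,3)->(1,3)
Step 3: p0:(2,5)->(1,5) | p1:escaped | p2:(1,3)->(0,3)
Step 4: p0:(1,5)->(0,5)->EXIT | p1:escaped | p2:(0,3)->(0,4)
Step 5: p0:escaped | p1:escaped | p2:(0,4)->(0,5)->EXIT

ESCAPED ESCAPED ESCAPED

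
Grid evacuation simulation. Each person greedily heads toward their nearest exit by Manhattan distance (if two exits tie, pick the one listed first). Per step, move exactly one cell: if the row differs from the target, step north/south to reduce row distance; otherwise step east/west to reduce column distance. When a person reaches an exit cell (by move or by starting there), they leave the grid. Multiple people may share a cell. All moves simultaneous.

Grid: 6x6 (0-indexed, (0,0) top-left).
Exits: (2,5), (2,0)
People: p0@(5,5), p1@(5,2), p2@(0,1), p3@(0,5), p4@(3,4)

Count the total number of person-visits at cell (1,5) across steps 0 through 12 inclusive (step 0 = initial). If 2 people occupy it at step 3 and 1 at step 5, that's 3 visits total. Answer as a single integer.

Step 0: p0@(5,5) p1@(5,2) p2@(0,1) p3@(0,5) p4@(3,4) -> at (1,5): 0 [-], cum=0
Step 1: p0@(4,5) p1@(4,2) p2@(1,1) p3@(1,5) p4@(2,4) -> at (1,5): 1 [p3], cum=1
Step 2: p0@(3,5) p1@(3,2) p2@(2,1) p3@ESC p4@ESC -> at (1,5): 0 [-], cum=1
Step 3: p0@ESC p1@(2,2) p2@ESC p3@ESC p4@ESC -> at (1,5): 0 [-], cum=1
Step 4: p0@ESC p1@(2,1) p2@ESC p3@ESC p4@ESC -> at (1,5): 0 [-], cum=1
Step 5: p0@ESC p1@ESC p2@ESC p3@ESC p4@ESC -> at (1,5): 0 [-], cum=1
Total visits = 1

Answer: 1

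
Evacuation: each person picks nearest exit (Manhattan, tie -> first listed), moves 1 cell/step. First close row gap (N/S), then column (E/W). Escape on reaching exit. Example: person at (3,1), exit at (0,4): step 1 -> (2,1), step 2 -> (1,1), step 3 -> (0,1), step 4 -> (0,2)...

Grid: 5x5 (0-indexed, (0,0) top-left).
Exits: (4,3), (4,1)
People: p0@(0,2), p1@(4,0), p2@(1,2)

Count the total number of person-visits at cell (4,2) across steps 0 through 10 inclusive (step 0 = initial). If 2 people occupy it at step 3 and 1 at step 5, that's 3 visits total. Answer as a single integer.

Answer: 2

Derivation:
Step 0: p0@(0,2) p1@(4,0) p2@(1,2) -> at (4,2): 0 [-], cum=0
Step 1: p0@(1,2) p1@ESC p2@(2,2) -> at (4,2): 0 [-], cum=0
Step 2: p0@(2,2) p1@ESC p2@(3,2) -> at (4,2): 0 [-], cum=0
Step 3: p0@(3,2) p1@ESC p2@(4,2) -> at (4,2): 1 [p2], cum=1
Step 4: p0@(4,2) p1@ESC p2@ESC -> at (4,2): 1 [p0], cum=2
Step 5: p0@ESC p1@ESC p2@ESC -> at (4,2): 0 [-], cum=2
Total visits = 2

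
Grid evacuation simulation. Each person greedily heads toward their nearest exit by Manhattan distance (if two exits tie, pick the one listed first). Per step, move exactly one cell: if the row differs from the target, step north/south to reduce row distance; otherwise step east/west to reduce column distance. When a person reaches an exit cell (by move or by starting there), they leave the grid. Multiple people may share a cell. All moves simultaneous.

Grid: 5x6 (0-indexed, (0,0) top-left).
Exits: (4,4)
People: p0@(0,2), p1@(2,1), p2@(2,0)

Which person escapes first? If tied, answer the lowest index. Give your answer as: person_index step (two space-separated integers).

Answer: 1 5

Derivation:
Step 1: p0:(0,2)->(1,2) | p1:(2,1)->(3,1) | p2:(2,0)->(3,0)
Step 2: p0:(1,2)->(2,2) | p1:(3,1)->(4,1) | p2:(3,0)->(4,0)
Step 3: p0:(2,2)->(3,2) | p1:(4,1)->(4,2) | p2:(4,0)->(4,1)
Step 4: p0:(3,2)->(4,2) | p1:(4,2)->(4,3) | p2:(4,1)->(4,2)
Step 5: p0:(4,2)->(4,3) | p1:(4,3)->(4,4)->EXIT | p2:(4,2)->(4,3)
Step 6: p0:(4,3)->(4,4)->EXIT | p1:escaped | p2:(4,3)->(4,4)->EXIT
Exit steps: [6, 5, 6]
First to escape: p1 at step 5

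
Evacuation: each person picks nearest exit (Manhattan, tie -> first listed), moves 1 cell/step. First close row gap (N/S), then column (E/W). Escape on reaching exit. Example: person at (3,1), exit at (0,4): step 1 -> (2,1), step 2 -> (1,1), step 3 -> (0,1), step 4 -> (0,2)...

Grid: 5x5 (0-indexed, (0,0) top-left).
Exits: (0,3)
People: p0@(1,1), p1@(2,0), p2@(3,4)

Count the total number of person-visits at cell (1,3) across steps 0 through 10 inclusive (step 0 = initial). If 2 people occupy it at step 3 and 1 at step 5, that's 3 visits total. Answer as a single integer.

Answer: 0

Derivation:
Step 0: p0@(1,1) p1@(2,0) p2@(3,4) -> at (1,3): 0 [-], cum=0
Step 1: p0@(0,1) p1@(1,0) p2@(2,4) -> at (1,3): 0 [-], cum=0
Step 2: p0@(0,2) p1@(0,0) p2@(1,4) -> at (1,3): 0 [-], cum=0
Step 3: p0@ESC p1@(0,1) p2@(0,4) -> at (1,3): 0 [-], cum=0
Step 4: p0@ESC p1@(0,2) p2@ESC -> at (1,3): 0 [-], cum=0
Step 5: p0@ESC p1@ESC p2@ESC -> at (1,3): 0 [-], cum=0
Total visits = 0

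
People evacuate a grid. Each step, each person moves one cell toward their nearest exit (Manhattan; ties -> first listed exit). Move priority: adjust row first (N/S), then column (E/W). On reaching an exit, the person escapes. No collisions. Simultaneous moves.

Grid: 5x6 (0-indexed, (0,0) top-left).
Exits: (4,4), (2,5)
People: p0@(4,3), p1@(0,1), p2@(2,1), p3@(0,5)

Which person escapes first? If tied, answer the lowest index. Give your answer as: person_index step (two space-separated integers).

Answer: 0 1

Derivation:
Step 1: p0:(4,3)->(4,4)->EXIT | p1:(0,1)->(1,1) | p2:(2,1)->(2,2) | p3:(0,5)->(1,5)
Step 2: p0:escaped | p1:(1,1)->(2,1) | p2:(2,2)->(2,3) | p3:(1,5)->(2,5)->EXIT
Step 3: p0:escaped | p1:(2,1)->(2,2) | p2:(2,3)->(2,4) | p3:escaped
Step 4: p0:escaped | p1:(2,2)->(2,3) | p2:(2,4)->(2,5)->EXIT | p3:escaped
Step 5: p0:escaped | p1:(2,3)->(2,4) | p2:escaped | p3:escaped
Step 6: p0:escaped | p1:(2,4)->(2,5)->EXIT | p2:escaped | p3:escaped
Exit steps: [1, 6, 4, 2]
First to escape: p0 at step 1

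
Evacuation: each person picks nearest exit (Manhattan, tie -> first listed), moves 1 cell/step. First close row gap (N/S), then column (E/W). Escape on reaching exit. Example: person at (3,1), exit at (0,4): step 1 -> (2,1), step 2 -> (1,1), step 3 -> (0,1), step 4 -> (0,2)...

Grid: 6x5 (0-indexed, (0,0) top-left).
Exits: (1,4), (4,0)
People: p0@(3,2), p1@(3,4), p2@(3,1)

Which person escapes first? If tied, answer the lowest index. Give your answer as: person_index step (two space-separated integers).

Answer: 1 2

Derivation:
Step 1: p0:(3,2)->(4,2) | p1:(3,4)->(2,4) | p2:(3,1)->(4,1)
Step 2: p0:(4,2)->(4,1) | p1:(2,4)->(1,4)->EXIT | p2:(4,1)->(4,0)->EXIT
Step 3: p0:(4,1)->(4,0)->EXIT | p1:escaped | p2:escaped
Exit steps: [3, 2, 2]
First to escape: p1 at step 2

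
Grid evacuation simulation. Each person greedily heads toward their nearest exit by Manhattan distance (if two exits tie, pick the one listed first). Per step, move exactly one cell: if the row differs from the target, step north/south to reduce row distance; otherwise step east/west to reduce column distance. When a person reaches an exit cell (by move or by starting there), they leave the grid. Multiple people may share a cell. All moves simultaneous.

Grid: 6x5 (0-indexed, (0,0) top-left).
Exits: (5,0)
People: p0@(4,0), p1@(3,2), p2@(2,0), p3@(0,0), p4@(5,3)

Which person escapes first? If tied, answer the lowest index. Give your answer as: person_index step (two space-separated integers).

Answer: 0 1

Derivation:
Step 1: p0:(4,0)->(5,0)->EXIT | p1:(3,2)->(4,2) | p2:(2,0)->(3,0) | p3:(0,0)->(1,0) | p4:(5,3)->(5,2)
Step 2: p0:escaped | p1:(4,2)->(5,2) | p2:(3,0)->(4,0) | p3:(1,0)->(2,0) | p4:(5,2)->(5,1)
Step 3: p0:escaped | p1:(5,2)->(5,1) | p2:(4,0)->(5,0)->EXIT | p3:(2,0)->(3,0) | p4:(5,1)->(5,0)->EXIT
Step 4: p0:escaped | p1:(5,1)->(5,0)->EXIT | p2:escaped | p3:(3,0)->(4,0) | p4:escaped
Step 5: p0:escaped | p1:escaped | p2:escaped | p3:(4,0)->(5,0)->EXIT | p4:escaped
Exit steps: [1, 4, 3, 5, 3]
First to escape: p0 at step 1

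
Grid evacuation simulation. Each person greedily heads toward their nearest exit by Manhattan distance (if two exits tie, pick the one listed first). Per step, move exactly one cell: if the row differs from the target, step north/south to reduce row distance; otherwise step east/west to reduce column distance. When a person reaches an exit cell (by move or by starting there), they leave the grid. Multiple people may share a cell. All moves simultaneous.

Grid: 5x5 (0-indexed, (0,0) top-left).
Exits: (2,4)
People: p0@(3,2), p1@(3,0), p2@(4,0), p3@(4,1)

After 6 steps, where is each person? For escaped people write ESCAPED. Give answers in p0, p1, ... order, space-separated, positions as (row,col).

Step 1: p0:(3,2)->(2,2) | p1:(3,0)->(2,0) | p2:(4,0)->(3,0) | p3:(4,1)->(3,1)
Step 2: p0:(2,2)->(2,3) | p1:(2,0)->(2,1) | p2:(3,0)->(2,0) | p3:(3,1)->(2,1)
Step 3: p0:(2,3)->(2,4)->EXIT | p1:(2,1)->(2,2) | p2:(2,0)->(2,1) | p3:(2,1)->(2,2)
Step 4: p0:escaped | p1:(2,2)->(2,3) | p2:(2,1)->(2,2) | p3:(2,2)->(2,3)
Step 5: p0:escaped | p1:(2,3)->(2,4)->EXIT | p2:(2,2)->(2,3) | p3:(2,3)->(2,4)->EXIT
Step 6: p0:escaped | p1:escaped | p2:(2,3)->(2,4)->EXIT | p3:escaped

ESCAPED ESCAPED ESCAPED ESCAPED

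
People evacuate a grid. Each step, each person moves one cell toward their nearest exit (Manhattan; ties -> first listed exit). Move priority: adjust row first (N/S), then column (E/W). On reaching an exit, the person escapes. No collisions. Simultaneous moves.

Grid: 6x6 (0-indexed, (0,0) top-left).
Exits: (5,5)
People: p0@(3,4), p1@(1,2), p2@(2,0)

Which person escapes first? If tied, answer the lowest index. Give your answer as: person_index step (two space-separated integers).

Step 1: p0:(3,4)->(4,4) | p1:(1,2)->(2,2) | p2:(2,0)->(3,0)
Step 2: p0:(4,4)->(5,4) | p1:(2,2)->(3,2) | p2:(3,0)->(4,0)
Step 3: p0:(5,4)->(5,5)->EXIT | p1:(3,2)->(4,2) | p2:(4,0)->(5,0)
Step 4: p0:escaped | p1:(4,2)->(5,2) | p2:(5,0)->(5,1)
Step 5: p0:escaped | p1:(5,2)->(5,3) | p2:(5,1)->(5,2)
Step 6: p0:escaped | p1:(5,3)->(5,4) | p2:(5,2)->(5,3)
Step 7: p0:escaped | p1:(5,4)->(5,5)->EXIT | p2:(5,3)->(5,4)
Step 8: p0:escaped | p1:escaped | p2:(5,4)->(5,5)->EXIT
Exit steps: [3, 7, 8]
First to escape: p0 at step 3

Answer: 0 3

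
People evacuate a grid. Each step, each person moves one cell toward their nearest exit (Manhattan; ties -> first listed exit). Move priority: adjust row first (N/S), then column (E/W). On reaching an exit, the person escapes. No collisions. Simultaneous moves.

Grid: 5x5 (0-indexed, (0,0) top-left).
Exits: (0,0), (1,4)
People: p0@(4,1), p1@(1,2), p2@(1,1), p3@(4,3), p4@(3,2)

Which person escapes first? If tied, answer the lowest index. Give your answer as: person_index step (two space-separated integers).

Step 1: p0:(4,1)->(3,1) | p1:(1,2)->(1,3) | p2:(1,1)->(0,1) | p3:(4,3)->(3,3) | p4:(3,2)->(2,2)
Step 2: p0:(3,1)->(2,1) | p1:(1,3)->(1,4)->EXIT | p2:(0,1)->(0,0)->EXIT | p3:(3,3)->(2,3) | p4:(2,2)->(1,2)
Step 3: p0:(2,1)->(1,1) | p1:escaped | p2:escaped | p3:(2,3)->(1,3) | p4:(1,2)->(1,3)
Step 4: p0:(1,1)->(0,1) | p1:escaped | p2:escaped | p3:(1,3)->(1,4)->EXIT | p4:(1,3)->(1,4)->EXIT
Step 5: p0:(0,1)->(0,0)->EXIT | p1:escaped | p2:escaped | p3:escaped | p4:escaped
Exit steps: [5, 2, 2, 4, 4]
First to escape: p1 at step 2

Answer: 1 2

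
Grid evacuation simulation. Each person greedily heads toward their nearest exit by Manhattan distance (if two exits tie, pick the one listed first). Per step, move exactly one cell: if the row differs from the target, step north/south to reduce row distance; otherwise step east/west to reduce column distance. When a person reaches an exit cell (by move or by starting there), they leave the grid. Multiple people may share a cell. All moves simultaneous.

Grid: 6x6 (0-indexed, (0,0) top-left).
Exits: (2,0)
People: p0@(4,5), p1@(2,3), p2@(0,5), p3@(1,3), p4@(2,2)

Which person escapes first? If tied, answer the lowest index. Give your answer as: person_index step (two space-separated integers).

Answer: 4 2

Derivation:
Step 1: p0:(4,5)->(3,5) | p1:(2,3)->(2,2) | p2:(0,5)->(1,5) | p3:(1,3)->(2,3) | p4:(2,2)->(2,1)
Step 2: p0:(3,5)->(2,5) | p1:(2,2)->(2,1) | p2:(1,5)->(2,5) | p3:(2,3)->(2,2) | p4:(2,1)->(2,0)->EXIT
Step 3: p0:(2,5)->(2,4) | p1:(2,1)->(2,0)->EXIT | p2:(2,5)->(2,4) | p3:(2,2)->(2,1) | p4:escaped
Step 4: p0:(2,4)->(2,3) | p1:escaped | p2:(2,4)->(2,3) | p3:(2,1)->(2,0)->EXIT | p4:escaped
Step 5: p0:(2,3)->(2,2) | p1:escaped | p2:(2,3)->(2,2) | p3:escaped | p4:escaped
Step 6: p0:(2,2)->(2,1) | p1:escaped | p2:(2,2)->(2,1) | p3:escaped | p4:escaped
Step 7: p0:(2,1)->(2,0)->EXIT | p1:escaped | p2:(2,1)->(2,0)->EXIT | p3:escaped | p4:escaped
Exit steps: [7, 3, 7, 4, 2]
First to escape: p4 at step 2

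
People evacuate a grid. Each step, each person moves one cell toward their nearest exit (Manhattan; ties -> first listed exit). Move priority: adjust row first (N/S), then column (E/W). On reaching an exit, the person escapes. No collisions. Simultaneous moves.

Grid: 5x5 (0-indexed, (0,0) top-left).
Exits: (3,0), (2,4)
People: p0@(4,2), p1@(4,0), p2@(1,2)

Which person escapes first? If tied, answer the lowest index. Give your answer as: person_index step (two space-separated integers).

Answer: 1 1

Derivation:
Step 1: p0:(4,2)->(3,2) | p1:(4,0)->(3,0)->EXIT | p2:(1,2)->(2,2)
Step 2: p0:(3,2)->(3,1) | p1:escaped | p2:(2,2)->(2,3)
Step 3: p0:(3,1)->(3,0)->EXIT | p1:escaped | p2:(2,3)->(2,4)->EXIT
Exit steps: [3, 1, 3]
First to escape: p1 at step 1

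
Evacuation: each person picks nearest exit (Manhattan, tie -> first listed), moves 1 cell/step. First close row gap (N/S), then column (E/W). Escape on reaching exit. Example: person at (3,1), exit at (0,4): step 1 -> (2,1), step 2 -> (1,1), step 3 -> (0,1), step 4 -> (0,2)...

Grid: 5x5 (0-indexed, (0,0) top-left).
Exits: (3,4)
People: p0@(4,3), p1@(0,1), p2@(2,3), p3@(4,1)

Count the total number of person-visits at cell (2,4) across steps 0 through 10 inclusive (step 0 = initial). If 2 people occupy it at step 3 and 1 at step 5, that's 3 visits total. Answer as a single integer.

Step 0: p0@(4,3) p1@(0,1) p2@(2,3) p3@(4,1) -> at (2,4): 0 [-], cum=0
Step 1: p0@(3,3) p1@(1,1) p2@(3,3) p3@(3,1) -> at (2,4): 0 [-], cum=0
Step 2: p0@ESC p1@(2,1) p2@ESC p3@(3,2) -> at (2,4): 0 [-], cum=0
Step 3: p0@ESC p1@(3,1) p2@ESC p3@(3,3) -> at (2,4): 0 [-], cum=0
Step 4: p0@ESC p1@(3,2) p2@ESC p3@ESC -> at (2,4): 0 [-], cum=0
Step 5: p0@ESC p1@(3,3) p2@ESC p3@ESC -> at (2,4): 0 [-], cum=0
Step 6: p0@ESC p1@ESC p2@ESC p3@ESC -> at (2,4): 0 [-], cum=0
Total visits = 0

Answer: 0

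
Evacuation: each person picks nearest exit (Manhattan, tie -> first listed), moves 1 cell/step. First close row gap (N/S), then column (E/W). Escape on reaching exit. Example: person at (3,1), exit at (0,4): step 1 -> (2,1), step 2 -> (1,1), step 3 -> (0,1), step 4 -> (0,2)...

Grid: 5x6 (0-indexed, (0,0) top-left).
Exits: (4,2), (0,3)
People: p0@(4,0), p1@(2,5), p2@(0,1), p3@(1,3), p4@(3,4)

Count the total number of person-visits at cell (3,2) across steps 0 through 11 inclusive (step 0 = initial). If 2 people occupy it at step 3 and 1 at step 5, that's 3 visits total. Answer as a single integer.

Answer: 0

Derivation:
Step 0: p0@(4,0) p1@(2,5) p2@(0,1) p3@(1,3) p4@(3,4) -> at (3,2): 0 [-], cum=0
Step 1: p0@(4,1) p1@(1,5) p2@(0,2) p3@ESC p4@(4,4) -> at (3,2): 0 [-], cum=0
Step 2: p0@ESC p1@(0,5) p2@ESC p3@ESC p4@(4,3) -> at (3,2): 0 [-], cum=0
Step 3: p0@ESC p1@(0,4) p2@ESC p3@ESC p4@ESC -> at (3,2): 0 [-], cum=0
Step 4: p0@ESC p1@ESC p2@ESC p3@ESC p4@ESC -> at (3,2): 0 [-], cum=0
Total visits = 0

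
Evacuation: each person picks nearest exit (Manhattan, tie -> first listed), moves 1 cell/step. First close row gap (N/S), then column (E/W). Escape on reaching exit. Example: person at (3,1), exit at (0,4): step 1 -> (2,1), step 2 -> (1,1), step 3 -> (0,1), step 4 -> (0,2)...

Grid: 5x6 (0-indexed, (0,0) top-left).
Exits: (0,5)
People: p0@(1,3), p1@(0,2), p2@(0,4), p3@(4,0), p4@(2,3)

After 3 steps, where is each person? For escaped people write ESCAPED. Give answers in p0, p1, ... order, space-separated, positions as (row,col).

Step 1: p0:(1,3)->(0,3) | p1:(0,2)->(0,3) | p2:(0,4)->(0,5)->EXIT | p3:(4,0)->(3,0) | p4:(2,3)->(1,3)
Step 2: p0:(0,3)->(0,4) | p1:(0,3)->(0,4) | p2:escaped | p3:(3,0)->(2,0) | p4:(1,3)->(0,3)
Step 3: p0:(0,4)->(0,5)->EXIT | p1:(0,4)->(0,5)->EXIT | p2:escaped | p3:(2,0)->(1,0) | p4:(0,3)->(0,4)

ESCAPED ESCAPED ESCAPED (1,0) (0,4)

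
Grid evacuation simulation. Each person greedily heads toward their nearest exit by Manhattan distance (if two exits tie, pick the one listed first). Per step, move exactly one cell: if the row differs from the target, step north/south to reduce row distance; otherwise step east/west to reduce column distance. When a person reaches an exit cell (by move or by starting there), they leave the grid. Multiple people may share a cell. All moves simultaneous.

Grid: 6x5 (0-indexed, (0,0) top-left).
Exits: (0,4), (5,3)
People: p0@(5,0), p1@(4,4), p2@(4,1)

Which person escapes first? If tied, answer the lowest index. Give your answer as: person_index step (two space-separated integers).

Step 1: p0:(5,0)->(5,1) | p1:(4,4)->(5,4) | p2:(4,1)->(5,1)
Step 2: p0:(5,1)->(5,2) | p1:(5,4)->(5,3)->EXIT | p2:(5,1)->(5,2)
Step 3: p0:(5,2)->(5,3)->EXIT | p1:escaped | p2:(5,2)->(5,3)->EXIT
Exit steps: [3, 2, 3]
First to escape: p1 at step 2

Answer: 1 2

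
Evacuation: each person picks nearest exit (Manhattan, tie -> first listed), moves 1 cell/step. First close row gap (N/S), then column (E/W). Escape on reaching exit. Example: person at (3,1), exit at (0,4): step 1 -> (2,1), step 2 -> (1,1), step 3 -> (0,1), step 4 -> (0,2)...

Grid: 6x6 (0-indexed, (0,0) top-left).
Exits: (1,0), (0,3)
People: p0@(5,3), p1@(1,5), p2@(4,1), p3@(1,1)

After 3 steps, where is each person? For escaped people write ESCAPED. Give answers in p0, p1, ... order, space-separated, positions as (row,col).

Step 1: p0:(5,3)->(4,3) | p1:(1,5)->(0,5) | p2:(4,1)->(3,1) | p3:(1,1)->(1,0)->EXIT
Step 2: p0:(4,3)->(3,3) | p1:(0,5)->(0,4) | p2:(3,1)->(2,1) | p3:escaped
Step 3: p0:(3,3)->(2,3) | p1:(0,4)->(0,3)->EXIT | p2:(2,1)->(1,1) | p3:escaped

(2,3) ESCAPED (1,1) ESCAPED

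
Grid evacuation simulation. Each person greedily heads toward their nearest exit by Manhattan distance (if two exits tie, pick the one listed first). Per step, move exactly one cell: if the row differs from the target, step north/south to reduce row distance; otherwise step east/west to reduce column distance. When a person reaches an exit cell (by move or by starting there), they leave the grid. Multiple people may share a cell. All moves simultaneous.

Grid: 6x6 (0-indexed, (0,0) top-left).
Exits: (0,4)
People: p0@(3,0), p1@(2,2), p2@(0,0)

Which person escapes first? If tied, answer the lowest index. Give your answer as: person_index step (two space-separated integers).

Step 1: p0:(3,0)->(2,0) | p1:(2,2)->(1,2) | p2:(0,0)->(0,1)
Step 2: p0:(2,0)->(1,0) | p1:(1,2)->(0,2) | p2:(0,1)->(0,2)
Step 3: p0:(1,0)->(0,0) | p1:(0,2)->(0,3) | p2:(0,2)->(0,3)
Step 4: p0:(0,0)->(0,1) | p1:(0,3)->(0,4)->EXIT | p2:(0,3)->(0,4)->EXIT
Step 5: p0:(0,1)->(0,2) | p1:escaped | p2:escaped
Step 6: p0:(0,2)->(0,3) | p1:escaped | p2:escaped
Step 7: p0:(0,3)->(0,4)->EXIT | p1:escaped | p2:escaped
Exit steps: [7, 4, 4]
First to escape: p1 at step 4

Answer: 1 4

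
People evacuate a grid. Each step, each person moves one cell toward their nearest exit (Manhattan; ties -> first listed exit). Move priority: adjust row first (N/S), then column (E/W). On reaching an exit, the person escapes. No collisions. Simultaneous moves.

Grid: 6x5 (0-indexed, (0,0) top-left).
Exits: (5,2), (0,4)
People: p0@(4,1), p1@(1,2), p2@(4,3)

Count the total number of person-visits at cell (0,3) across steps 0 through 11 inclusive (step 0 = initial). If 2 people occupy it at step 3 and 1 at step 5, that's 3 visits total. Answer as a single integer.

Answer: 1

Derivation:
Step 0: p0@(4,1) p1@(1,2) p2@(4,3) -> at (0,3): 0 [-], cum=0
Step 1: p0@(5,1) p1@(0,2) p2@(5,3) -> at (0,3): 0 [-], cum=0
Step 2: p0@ESC p1@(0,3) p2@ESC -> at (0,3): 1 [p1], cum=1
Step 3: p0@ESC p1@ESC p2@ESC -> at (0,3): 0 [-], cum=1
Total visits = 1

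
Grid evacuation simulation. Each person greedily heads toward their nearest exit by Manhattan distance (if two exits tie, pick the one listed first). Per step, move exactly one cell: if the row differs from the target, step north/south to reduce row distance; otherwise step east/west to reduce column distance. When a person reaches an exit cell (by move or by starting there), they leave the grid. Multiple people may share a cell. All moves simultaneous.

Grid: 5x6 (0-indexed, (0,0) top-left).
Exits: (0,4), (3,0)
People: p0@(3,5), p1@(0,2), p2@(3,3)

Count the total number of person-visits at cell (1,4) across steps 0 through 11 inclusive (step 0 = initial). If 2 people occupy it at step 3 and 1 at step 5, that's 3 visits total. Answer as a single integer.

Answer: 0

Derivation:
Step 0: p0@(3,5) p1@(0,2) p2@(3,3) -> at (1,4): 0 [-], cum=0
Step 1: p0@(2,5) p1@(0,3) p2@(3,2) -> at (1,4): 0 [-], cum=0
Step 2: p0@(1,5) p1@ESC p2@(3,1) -> at (1,4): 0 [-], cum=0
Step 3: p0@(0,5) p1@ESC p2@ESC -> at (1,4): 0 [-], cum=0
Step 4: p0@ESC p1@ESC p2@ESC -> at (1,4): 0 [-], cum=0
Total visits = 0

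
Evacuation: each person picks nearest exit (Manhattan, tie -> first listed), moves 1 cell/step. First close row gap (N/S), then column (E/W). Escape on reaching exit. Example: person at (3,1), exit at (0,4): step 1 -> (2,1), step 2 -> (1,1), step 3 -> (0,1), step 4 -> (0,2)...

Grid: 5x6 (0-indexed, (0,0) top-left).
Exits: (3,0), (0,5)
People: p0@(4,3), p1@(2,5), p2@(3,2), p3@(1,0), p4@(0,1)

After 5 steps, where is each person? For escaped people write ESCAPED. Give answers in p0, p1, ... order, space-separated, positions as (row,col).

Step 1: p0:(4,3)->(3,3) | p1:(2,5)->(1,5) | p2:(3,2)->(3,1) | p3:(1,0)->(2,0) | p4:(0,1)->(1,1)
Step 2: p0:(3,3)->(3,2) | p1:(1,5)->(0,5)->EXIT | p2:(3,1)->(3,0)->EXIT | p3:(2,0)->(3,0)->EXIT | p4:(1,1)->(2,1)
Step 3: p0:(3,2)->(3,1) | p1:escaped | p2:escaped | p3:escaped | p4:(2,1)->(3,1)
Step 4: p0:(3,1)->(3,0)->EXIT | p1:escaped | p2:escaped | p3:escaped | p4:(3,1)->(3,0)->EXIT

ESCAPED ESCAPED ESCAPED ESCAPED ESCAPED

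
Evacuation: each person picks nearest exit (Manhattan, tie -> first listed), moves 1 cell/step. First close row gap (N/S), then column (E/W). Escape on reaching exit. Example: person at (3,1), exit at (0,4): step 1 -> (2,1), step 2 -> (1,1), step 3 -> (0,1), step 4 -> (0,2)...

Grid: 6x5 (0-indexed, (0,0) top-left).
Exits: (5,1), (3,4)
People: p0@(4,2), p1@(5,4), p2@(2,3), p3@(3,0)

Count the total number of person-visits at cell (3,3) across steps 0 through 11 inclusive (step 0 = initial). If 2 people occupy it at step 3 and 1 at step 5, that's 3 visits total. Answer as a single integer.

Step 0: p0@(4,2) p1@(5,4) p2@(2,3) p3@(3,0) -> at (3,3): 0 [-], cum=0
Step 1: p0@(5,2) p1@(4,4) p2@(3,3) p3@(4,0) -> at (3,3): 1 [p2], cum=1
Step 2: p0@ESC p1@ESC p2@ESC p3@(5,0) -> at (3,3): 0 [-], cum=1
Step 3: p0@ESC p1@ESC p2@ESC p3@ESC -> at (3,3): 0 [-], cum=1
Total visits = 1

Answer: 1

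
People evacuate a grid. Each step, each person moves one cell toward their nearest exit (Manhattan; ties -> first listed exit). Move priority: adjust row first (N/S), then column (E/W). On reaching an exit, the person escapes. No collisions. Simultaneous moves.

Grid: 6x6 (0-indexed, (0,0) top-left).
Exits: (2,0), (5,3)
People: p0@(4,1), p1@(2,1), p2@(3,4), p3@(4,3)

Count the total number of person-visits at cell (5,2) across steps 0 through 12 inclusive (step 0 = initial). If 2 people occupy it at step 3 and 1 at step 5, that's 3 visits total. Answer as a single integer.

Answer: 0

Derivation:
Step 0: p0@(4,1) p1@(2,1) p2@(3,4) p3@(4,3) -> at (5,2): 0 [-], cum=0
Step 1: p0@(3,1) p1@ESC p2@(4,4) p3@ESC -> at (5,2): 0 [-], cum=0
Step 2: p0@(2,1) p1@ESC p2@(5,4) p3@ESC -> at (5,2): 0 [-], cum=0
Step 3: p0@ESC p1@ESC p2@ESC p3@ESC -> at (5,2): 0 [-], cum=0
Total visits = 0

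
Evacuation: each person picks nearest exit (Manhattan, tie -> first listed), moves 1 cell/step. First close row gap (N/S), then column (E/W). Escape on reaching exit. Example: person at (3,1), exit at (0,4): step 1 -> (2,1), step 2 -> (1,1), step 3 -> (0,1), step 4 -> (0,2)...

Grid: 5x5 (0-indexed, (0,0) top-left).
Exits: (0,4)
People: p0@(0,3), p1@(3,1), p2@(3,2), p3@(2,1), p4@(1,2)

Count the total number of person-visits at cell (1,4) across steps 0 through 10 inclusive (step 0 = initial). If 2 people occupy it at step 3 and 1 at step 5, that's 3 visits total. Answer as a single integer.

Answer: 0

Derivation:
Step 0: p0@(0,3) p1@(3,1) p2@(3,2) p3@(2,1) p4@(1,2) -> at (1,4): 0 [-], cum=0
Step 1: p0@ESC p1@(2,1) p2@(2,2) p3@(1,1) p4@(0,2) -> at (1,4): 0 [-], cum=0
Step 2: p0@ESC p1@(1,1) p2@(1,2) p3@(0,1) p4@(0,3) -> at (1,4): 0 [-], cum=0
Step 3: p0@ESC p1@(0,1) p2@(0,2) p3@(0,2) p4@ESC -> at (1,4): 0 [-], cum=0
Step 4: p0@ESC p1@(0,2) p2@(0,3) p3@(0,3) p4@ESC -> at (1,4): 0 [-], cum=0
Step 5: p0@ESC p1@(0,3) p2@ESC p3@ESC p4@ESC -> at (1,4): 0 [-], cum=0
Step 6: p0@ESC p1@ESC p2@ESC p3@ESC p4@ESC -> at (1,4): 0 [-], cum=0
Total visits = 0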